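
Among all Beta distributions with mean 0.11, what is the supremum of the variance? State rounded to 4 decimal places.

0.0979

For fixed mean μ the Beta variance is μ(1−μ)/(α+β+1), increasing as α+β decreases.
Its least upper bound (not attained) is μ(1−μ) = 0.11·0.89 = 0.0979.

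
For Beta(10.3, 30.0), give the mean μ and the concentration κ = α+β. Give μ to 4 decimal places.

κ = α+β = 10.3+30.0 = 40.3; μ = α/κ = 10.3/40.3 = 0.2556.

μ = 0.2556, κ = 40.3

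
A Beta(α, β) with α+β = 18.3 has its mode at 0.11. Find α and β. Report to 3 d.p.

For α,β>1 the mode is (α−1)/(α+β−2), so α = mode·(κ−2)+1 = 0.11×16.3+1 = 2.793.
And β = (1−mode)·(κ−2)+1 = 0.89×16.3+1 = 15.507.

α = 2.793, β = 15.507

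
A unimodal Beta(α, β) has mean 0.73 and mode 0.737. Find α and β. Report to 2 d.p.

α = 49.43, β = 18.28

Let s = α+β. Mean gives α = μs = 0.73s; mode gives (α−1)/(s−2) = 0.737.
Substituting: 0.73s − 1 = 0.737(s−2) = 0.737s − 1.474, so -0.007s = -0.474 and s = 67.7143.
Then α = 0.73×67.7143 = 49.43 and β = s−α = 18.28.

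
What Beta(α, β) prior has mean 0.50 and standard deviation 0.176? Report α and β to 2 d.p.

σ² = 0.176² = 0.030976.
With s = α+β, Var = μ(1−μ)/(s+1), so s+1 = (0.50×0.50)/0.030976 = 8.0708 and s = 7.0708.
α = μs = 3.54, β = (1−μ)s = 3.54.

α = 3.54, β = 3.54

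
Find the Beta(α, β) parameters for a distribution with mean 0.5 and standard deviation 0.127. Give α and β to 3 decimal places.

Variance = 0.127² = 0.016129. The moment-matching identity α+β = μ(1−μ)/Var − 1 gives
α+β = 0.25/0.016129 − 1 = 14.5000, so α = μ·14.5000 = 7.250 and β = (1−μ)·14.5000 = 7.250.

α = 7.250, β = 7.250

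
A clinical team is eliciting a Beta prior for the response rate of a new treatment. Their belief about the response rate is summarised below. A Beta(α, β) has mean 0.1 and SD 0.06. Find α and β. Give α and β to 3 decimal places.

α = 2.400, β = 21.600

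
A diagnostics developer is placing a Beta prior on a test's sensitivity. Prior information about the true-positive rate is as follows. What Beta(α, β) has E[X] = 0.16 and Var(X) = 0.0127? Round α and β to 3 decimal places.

α = 1.533, β = 8.049

Let s = α+β. The Beta variance is μ(1−μ)/(s+1).
So s+1 = μ(1−μ)/σ² = (0.16×0.84)/0.0127 = 0.1344/0.0127 = 10.5827, giving s = 9.5827.
Then α = μs = 0.16×9.5827 = 1.533 and β = (1−μ)s = 0.84×9.5827 = 8.049.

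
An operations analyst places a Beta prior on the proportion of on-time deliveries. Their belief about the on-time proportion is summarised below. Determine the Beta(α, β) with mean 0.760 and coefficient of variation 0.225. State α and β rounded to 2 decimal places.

Var = (CV·μ)² = (0.225×0.760)² = 0.029241.
α+β = μ(1−μ)/Var − 1 = 0.182400/0.029241 − 1 = 5.2378.
Thus α = 0.760·5.2378 = 3.98 and β = 0.240·5.2378 = 1.26.

α = 3.98, β = 1.26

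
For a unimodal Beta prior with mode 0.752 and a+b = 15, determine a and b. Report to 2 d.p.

Since the density peak of Beta(a,b) is at (a−1)/(a+b−2),
a = 1 + 0.752(15−2) = 10.78 and b = 15 − 10.78 = 4.22.

a = 10.78, b = 4.22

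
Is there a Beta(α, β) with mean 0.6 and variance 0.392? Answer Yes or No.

For any Beta, Var(X) < E[X]·(1−E[X]).
Here μ(1−μ) = 0.6×0.4 = 0.24, and 0.392 ≥ 0.24.

No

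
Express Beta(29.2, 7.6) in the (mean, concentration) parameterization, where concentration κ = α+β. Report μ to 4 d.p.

μ = 0.7935, κ = 36.8

κ = α+β = 29.2+7.6 = 36.8; μ = α/κ = 29.2/36.8 = 0.7935.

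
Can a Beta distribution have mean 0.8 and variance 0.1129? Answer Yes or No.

Yes

A Beta with mean μ has variance μ(1−μ)/(α+β+1) < μ(1−μ).
Here μ(1−μ) = 0.8×0.2 = 0.16, and 0.1129 < 0.16.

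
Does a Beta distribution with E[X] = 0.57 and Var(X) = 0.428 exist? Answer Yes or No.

No

For any Beta, Var(X) < E[X]·(1−E[X]).
Here μ(1−μ) = 0.57×0.43 = 0.2451, and 0.428 ≥ 0.2451.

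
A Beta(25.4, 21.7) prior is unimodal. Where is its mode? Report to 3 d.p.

With α,β > 1, mode = (α−1)/(α+β−2) = 24.4/45.1 = 0.541.

0.541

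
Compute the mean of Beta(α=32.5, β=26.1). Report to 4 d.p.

0.5546

E[X] = α/(α+β) = 32.5/58.6 = 0.5546.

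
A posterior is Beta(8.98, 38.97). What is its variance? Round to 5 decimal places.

0.00311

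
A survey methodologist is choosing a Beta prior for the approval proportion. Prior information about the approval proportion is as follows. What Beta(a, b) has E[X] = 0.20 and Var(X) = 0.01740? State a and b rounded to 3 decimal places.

Let s = a+b. The Beta variance is μ(1−μ)/(s+1).
So s+1 = μ(1−μ)/σ² = (0.20×0.80)/0.01740 = 0.1600/0.01740 = 9.1954, giving s = 8.1954.
Then a = μs = 0.20×8.1954 = 1.639 and b = (1−μ)s = 0.80×8.1954 = 6.556.

a = 1.639, b = 6.556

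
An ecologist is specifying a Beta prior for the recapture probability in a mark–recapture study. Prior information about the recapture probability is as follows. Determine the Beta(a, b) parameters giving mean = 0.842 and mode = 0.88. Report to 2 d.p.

a = 16.84, b = 3.16

Let s = a+b. Mean gives a = μs = 0.842s; mode gives (a−1)/(s−2) = 0.88.
Substituting: 0.842s − 1 = 0.88(s−2) = 0.88s − 1.76, so -0.038s = -0.76 and s = 20.0000.
Then a = 0.842×20.0000 = 16.84 and b = s−a = 3.16.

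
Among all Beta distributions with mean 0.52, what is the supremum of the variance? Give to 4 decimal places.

0.2496

Var = μ(1−μ)/(α+β+1), which approaches μ(1−μ) as α+β → 0.
So the supremum is μ(1−μ) = 0.52×0.48 = 0.2496.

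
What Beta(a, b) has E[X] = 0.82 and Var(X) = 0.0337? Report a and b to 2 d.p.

By moment matching, a+b = μ(1−μ)/σ² − 1 = (0.82·0.18)/0.0337 − 1 = 4.3798 − 1 = 3.3798.
Since a/(a+b) = μ, a = 0.82·3.3798 = 2.77 and b = 0.18·3.3798 = 0.61.

a = 2.77, b = 0.61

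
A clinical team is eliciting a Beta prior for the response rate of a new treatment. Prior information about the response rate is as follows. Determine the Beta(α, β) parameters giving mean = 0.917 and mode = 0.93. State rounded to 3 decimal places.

With s = α+β: μ = α/s and mode = (α−1)/(s−2). Eliminating α = μs,
μs − 1 = m(s−2) ⇒ s(μ−m) = 1−2m ⇒ s = -0.86/-0.013 = 66.1538.
So α = μs = 60.663, β = (1−μ)s = 5.491.

α = 60.663, β = 5.491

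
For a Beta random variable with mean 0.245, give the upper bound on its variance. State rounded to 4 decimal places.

0.1850

Var = μ(1−μ)/(α+β+1), which approaches μ(1−μ) as α+β → 0.
So the supremum is μ(1−μ) = 0.245×0.755 = 0.1850.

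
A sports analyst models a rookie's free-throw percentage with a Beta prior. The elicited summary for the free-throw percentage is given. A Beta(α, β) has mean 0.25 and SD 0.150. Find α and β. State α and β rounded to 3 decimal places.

α = 1.833, β = 5.500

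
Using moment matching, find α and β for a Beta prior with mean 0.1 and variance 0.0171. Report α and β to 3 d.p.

α = 0.426, β = 3.837

Write ν = α+β; then α = μν and Var = μ(1−μ)/(ν+1).
ν = μ(1−μ)/Var − 1 = 0.09/0.0171 − 1 = 4.2632.
α = 0.1·4.2632 = 0.426, β = 0.9·4.2632 = 3.837.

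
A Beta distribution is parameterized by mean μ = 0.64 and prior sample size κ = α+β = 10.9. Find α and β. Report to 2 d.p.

α = μκ = 0.64×10.9 = 6.98 and β = (1−μ)κ = 0.36×10.9 = 3.92.

α = 6.98, β = 3.92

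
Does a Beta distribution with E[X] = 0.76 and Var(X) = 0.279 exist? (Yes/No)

No

For any Beta, Var(X) < E[X]·(1−E[X]).
Here μ(1−μ) = 0.76×0.24 = 0.1824, and 0.279 ≥ 0.1824.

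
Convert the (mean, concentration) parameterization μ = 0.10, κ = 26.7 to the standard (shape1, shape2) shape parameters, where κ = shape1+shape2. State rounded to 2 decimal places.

shape1 = 2.67, shape2 = 24.03

Split κ in proportion μ : (1−μ): shape1 = 0.10·26.7 = 2.67, shape2 = 26.7 − 2.67 = 24.03.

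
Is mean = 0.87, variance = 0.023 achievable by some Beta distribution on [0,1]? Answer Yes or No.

For any Beta, Var(X) < E[X]·(1−E[X]).
Here μ(1−μ) = 0.87×0.13 = 0.1131, and 0.023 < 0.1131.

Yes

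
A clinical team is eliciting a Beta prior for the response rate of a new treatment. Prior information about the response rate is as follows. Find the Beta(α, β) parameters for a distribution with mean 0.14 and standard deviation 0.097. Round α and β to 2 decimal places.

α = 1.65, β = 10.14

First σ² = 0.009409. Setting α = μn, β = (1−μ)n with n = α+β,
μ(1−μ)/(n+1) = 0.009409 ⇒ n+1 = 0.1204/0.009409 = 12.7963 ⇒ n = 11.7963.
Hence α = 0.14×11.7963 = 1.65, β = 0.86×11.7963 = 10.14.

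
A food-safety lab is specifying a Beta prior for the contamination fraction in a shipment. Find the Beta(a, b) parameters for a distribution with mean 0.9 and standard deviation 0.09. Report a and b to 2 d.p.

First σ² = 0.0081. Setting a = μn, b = (1−μ)n with n = a+b,
μ(1−μ)/(n+1) = 0.0081 ⇒ n+1 = 0.09/0.0081 = 11.1111 ⇒ n = 10.1111.
Hence a = 0.9×10.1111 = 9.10, b = 0.1×10.1111 = 1.01.

a = 9.10, b = 1.01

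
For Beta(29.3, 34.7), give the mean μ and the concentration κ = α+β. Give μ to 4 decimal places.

μ = 0.4578, κ = 64.0

κ = α+β = 29.3+34.7 = 64.0; μ = α/κ = 29.3/64.0 = 0.4578.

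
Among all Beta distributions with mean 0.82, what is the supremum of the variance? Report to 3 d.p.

Var = μ(1−μ)/(α+β+1), which approaches μ(1−μ) as α+β → 0.
So the supremum is μ(1−μ) = 0.82×0.18 = 0.148.

0.148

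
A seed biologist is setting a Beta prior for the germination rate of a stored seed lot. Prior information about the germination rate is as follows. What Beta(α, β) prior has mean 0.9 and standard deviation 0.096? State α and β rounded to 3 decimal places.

Variance = 0.096² = 0.009216. The moment-matching identity α+β = μ(1−μ)/Var − 1 gives
α+β = 0.09/0.009216 − 1 = 8.7656, so α = μ·8.7656 = 7.889 and β = (1−μ)·8.7656 = 0.877.

α = 7.889, β = 0.877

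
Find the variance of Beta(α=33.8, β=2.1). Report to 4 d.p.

0.0015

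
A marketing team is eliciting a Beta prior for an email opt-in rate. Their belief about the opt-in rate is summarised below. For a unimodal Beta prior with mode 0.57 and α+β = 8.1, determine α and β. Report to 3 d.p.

α = 4.477, β = 3.623

Since the density peak of Beta(α,β) is at (α−1)/(α+β−2),
α = 1 + 0.57(8.1−2) = 4.477 and β = 8.1 − 4.477 = 3.623.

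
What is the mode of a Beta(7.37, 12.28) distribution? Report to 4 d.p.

0.3609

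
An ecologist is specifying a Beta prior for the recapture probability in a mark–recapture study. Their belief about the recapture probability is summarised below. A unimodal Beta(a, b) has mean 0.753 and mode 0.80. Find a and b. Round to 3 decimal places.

Let s = a+b. Mean gives a = μs = 0.753s; mode gives (a−1)/(s−2) = 0.80.
Substituting: 0.753s − 1 = 0.80(s−2) = 0.80s − 1.60, so -0.047s = -0.60 and s = 12.7660.
Then a = 0.753×12.7660 = 9.613 and b = s−a = 3.153.

a = 9.613, b = 3.153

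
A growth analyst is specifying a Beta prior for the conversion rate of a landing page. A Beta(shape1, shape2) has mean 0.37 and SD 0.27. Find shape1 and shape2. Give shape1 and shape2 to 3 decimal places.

shape1 = 0.813, shape2 = 1.384

σ² = 0.27² = 0.0729.
With s = shape1+shape2, Var = μ(1−μ)/(s+1), so s+1 = (0.37×0.63)/0.0729 = 3.1975 and s = 2.1975.
shape1 = μs = 0.813, shape2 = (1−μ)s = 1.384.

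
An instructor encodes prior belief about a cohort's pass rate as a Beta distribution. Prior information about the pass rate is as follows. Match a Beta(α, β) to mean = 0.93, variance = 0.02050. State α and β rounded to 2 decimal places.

α = 2.02, β = 0.15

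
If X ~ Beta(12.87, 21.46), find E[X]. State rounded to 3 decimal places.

E[X] = α/(α+β) = 12.87/34.33 = 0.375.

0.375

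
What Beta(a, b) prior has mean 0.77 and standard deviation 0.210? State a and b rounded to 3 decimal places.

σ² = 0.210² = 0.044100.
With s = a+b, Var = μ(1−μ)/(s+1), so s+1 = (0.77×0.23)/0.044100 = 4.0159 and s = 3.0159.
a = μs = 2.322, b = (1−μ)s = 0.694.

a = 2.322, b = 0.694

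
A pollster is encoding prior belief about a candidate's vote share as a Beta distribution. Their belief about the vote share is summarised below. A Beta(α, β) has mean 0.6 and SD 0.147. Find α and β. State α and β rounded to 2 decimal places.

Variance = 0.147² = 0.021609. The moment-matching identity α+β = μ(1−μ)/Var − 1 gives
α+β = 0.24/0.021609 − 1 = 10.1065, so α = μ·10.1065 = 6.06 and β = (1−μ)·10.1065 = 4.04.

α = 6.06, β = 4.04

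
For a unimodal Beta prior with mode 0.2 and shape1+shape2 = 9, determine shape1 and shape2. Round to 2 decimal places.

shape1 = 2.40, shape2 = 6.60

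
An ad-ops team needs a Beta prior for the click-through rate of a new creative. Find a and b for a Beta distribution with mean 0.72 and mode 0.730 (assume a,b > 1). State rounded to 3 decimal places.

With s = a+b: μ = a/s and mode = (a−1)/(s−2). Eliminating a = μs,
μs − 1 = m(s−2) ⇒ s(μ−m) = 1−2m ⇒ s = -0.460/-0.010 = 46.0000.
So a = μs = 33.120, b = (1−μ)s = 12.880.

a = 33.120, b = 12.880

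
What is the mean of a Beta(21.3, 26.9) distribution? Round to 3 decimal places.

E[X] = α/(α+β) = 21.3/48.2 = 0.442.

0.442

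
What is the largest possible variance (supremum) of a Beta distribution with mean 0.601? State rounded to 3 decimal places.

0.240

For fixed mean μ the Beta variance is μ(1−μ)/(α+β+1), increasing as α+β decreases.
Its least upper bound (not attained) is μ(1−μ) = 0.601·0.399 = 0.240.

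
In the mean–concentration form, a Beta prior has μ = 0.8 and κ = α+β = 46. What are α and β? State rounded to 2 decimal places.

Split κ in proportion μ : (1−μ): α = 0.8·46 = 36.80, β = 46 − 36.80 = 9.20.

α = 36.80, β = 9.20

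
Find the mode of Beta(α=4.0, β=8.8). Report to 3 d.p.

0.278

With α,β > 1, mode = (α−1)/(α+β−2) = 3.0/10.8 = 0.278.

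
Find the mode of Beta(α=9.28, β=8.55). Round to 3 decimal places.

The density x^(α−1)(1−x)^(β−1) is maximised at (α−1)/(α+β−2) = 8.28/15.83 = 0.523.

0.523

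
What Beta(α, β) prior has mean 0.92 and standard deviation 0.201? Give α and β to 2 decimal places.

First σ² = 0.040401. Setting α = μn, β = (1−μ)n with n = α+β,
μ(1−μ)/(n+1) = 0.040401 ⇒ n+1 = 0.0736/0.040401 = 1.8217 ⇒ n = 0.8217.
Hence α = 0.92×0.8217 = 0.76, β = 0.08×0.8217 = 0.07.

α = 0.76, β = 0.07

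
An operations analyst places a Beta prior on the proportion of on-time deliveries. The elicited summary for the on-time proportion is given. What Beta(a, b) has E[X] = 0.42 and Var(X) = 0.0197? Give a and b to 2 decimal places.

a = 4.77, b = 6.59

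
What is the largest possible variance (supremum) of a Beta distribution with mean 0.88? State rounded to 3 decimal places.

Var = μ(1−μ)/(α+β+1), which approaches μ(1−μ) as α+β → 0.
So the supremum is μ(1−μ) = 0.88×0.12 = 0.106.

0.106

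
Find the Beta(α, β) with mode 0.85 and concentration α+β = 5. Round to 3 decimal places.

α = 3.550, β = 1.450

Since the density peak of Beta(α,β) is at (α−1)/(α+β−2),
α = 1 + 0.85(5−2) = 3.550 and β = 5 − 3.550 = 1.450.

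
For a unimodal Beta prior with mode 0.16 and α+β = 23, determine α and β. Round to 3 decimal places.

For α,β>1 the mode is (α−1)/(α+β−2), so α = mode·(κ−2)+1 = 0.16×21+1 = 4.360.
And β = (1−mode)·(κ−2)+1 = 0.84×21+1 = 18.640.

α = 4.360, β = 18.640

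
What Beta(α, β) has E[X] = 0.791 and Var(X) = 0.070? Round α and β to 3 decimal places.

By moment matching, α+β = μ(1−μ)/σ² − 1 = (0.791·0.209)/0.070 − 1 = 2.3617 − 1 = 1.3617.
Since α/(α+β) = μ, α = 0.791·1.3617 = 1.077 and β = 0.209·1.3617 = 0.285.

α = 1.077, β = 0.285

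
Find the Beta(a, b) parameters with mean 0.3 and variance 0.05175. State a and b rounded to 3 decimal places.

a = 0.917, b = 2.141

Write ν = a+b; then a = μν and Var = μ(1−μ)/(ν+1).
ν = μ(1−μ)/Var − 1 = 0.21/0.05175 − 1 = 3.0580.
a = 0.3·3.0580 = 0.917, b = 0.7·3.0580 = 2.141.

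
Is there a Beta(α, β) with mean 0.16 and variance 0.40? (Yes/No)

No

For any Beta, Var(X) < E[X]·(1−E[X]).
Here μ(1−μ) = 0.16×0.84 = 0.1344, and 0.40 ≥ 0.1344.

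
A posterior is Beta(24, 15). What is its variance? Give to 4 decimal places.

0.0059

α+β = 39 and αβ = 360, so Var = αβ/[(α+β)²(α+β+1)] = 360/60840 = 0.0059.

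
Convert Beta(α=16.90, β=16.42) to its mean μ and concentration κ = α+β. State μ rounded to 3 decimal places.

μ = 0.507, κ = 33.32

κ = α+β = 16.90+16.42 = 33.32; μ = α/κ = 16.90/33.32 = 0.507.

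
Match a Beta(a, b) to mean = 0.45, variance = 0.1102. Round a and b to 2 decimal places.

Write ν = a+b; then a = μν and Var = μ(1−μ)/(ν+1).
ν = μ(1−μ)/Var − 1 = 0.2475/0.1102 − 1 = 1.2459.
a = 0.45·1.2459 = 0.56, b = 0.55·1.2459 = 0.69.

a = 0.56, b = 0.69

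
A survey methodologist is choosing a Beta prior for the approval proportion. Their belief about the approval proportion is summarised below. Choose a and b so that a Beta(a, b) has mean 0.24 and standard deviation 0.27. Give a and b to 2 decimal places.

σ² = 0.27² = 0.0729.
With s = a+b, Var = μ(1−μ)/(s+1), so s+1 = (0.24×0.76)/0.0729 = 2.5021 and s = 1.5021.
a = μs = 0.36, b = (1−μ)s = 1.14.

a = 0.36, b = 1.14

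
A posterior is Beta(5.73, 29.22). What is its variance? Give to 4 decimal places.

0.0038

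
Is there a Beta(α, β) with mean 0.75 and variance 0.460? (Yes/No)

No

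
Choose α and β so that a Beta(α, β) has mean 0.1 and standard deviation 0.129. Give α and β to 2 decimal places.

α = 0.44, β = 3.97

First σ² = 0.016641. Setting α = μn, β = (1−μ)n with n = α+β,
μ(1−μ)/(n+1) = 0.016641 ⇒ n+1 = 0.09/0.016641 = 5.4083 ⇒ n = 4.4083.
Hence α = 0.1×4.4083 = 0.44, β = 0.9×4.4083 = 3.97.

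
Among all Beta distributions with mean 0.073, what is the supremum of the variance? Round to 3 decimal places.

0.068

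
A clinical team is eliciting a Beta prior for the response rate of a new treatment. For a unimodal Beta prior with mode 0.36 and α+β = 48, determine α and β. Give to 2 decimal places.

α = 17.56, β = 30.44

Mode = (α−1)/(κ−2) with κ = α+β, so α−1 = 0.36·46 = 16.56.
α = 17.56; β = κ − α = 30.44.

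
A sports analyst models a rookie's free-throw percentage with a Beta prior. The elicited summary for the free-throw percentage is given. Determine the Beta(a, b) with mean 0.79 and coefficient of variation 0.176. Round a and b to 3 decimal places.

a = 5.989, b = 1.592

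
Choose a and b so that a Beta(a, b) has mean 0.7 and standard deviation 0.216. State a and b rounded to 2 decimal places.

Variance = 0.216² = 0.046656. The moment-matching identity a+b = μ(1−μ)/Var − 1 gives
a+b = 0.21/0.046656 − 1 = 3.5010, so a = μ·3.5010 = 2.45 and b = (1−μ)·3.5010 = 1.05.

a = 2.45, b = 1.05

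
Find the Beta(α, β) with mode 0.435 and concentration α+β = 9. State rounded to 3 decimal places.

α = 4.045, β = 4.955

Since the density peak of Beta(α,β) is at (α−1)/(α+β−2),
α = 1 + 0.435(9−2) = 4.045 and β = 9 − 4.045 = 4.955.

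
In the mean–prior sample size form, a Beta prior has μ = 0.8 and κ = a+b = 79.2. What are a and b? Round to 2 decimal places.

a = 63.36, b = 15.84

a = μκ = 0.8×79.2 = 63.36 and b = (1−μ)κ = 0.2×79.2 = 15.84.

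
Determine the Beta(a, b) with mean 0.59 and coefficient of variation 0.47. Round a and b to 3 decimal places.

a = 1.266, b = 0.880

Var = (CV·μ)² = (0.47×0.59)² = 0.076895.
a+b = μ(1−μ)/Var − 1 = 0.2419/0.076895 − 1 = 2.1458.
Thus a = 0.59·2.1458 = 1.266 and b = 0.41·2.1458 = 0.880.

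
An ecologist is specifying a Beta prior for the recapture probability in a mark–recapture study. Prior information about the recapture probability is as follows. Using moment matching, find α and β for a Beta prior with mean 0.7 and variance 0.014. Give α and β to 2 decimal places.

By moment matching, α+β = μ(1−μ)/σ² − 1 = (0.7·0.3)/0.014 − 1 = 15.0000 − 1 = 14.0000.
Since α/(α+β) = μ, α = 0.7·14.0000 = 9.80 and β = 0.3·14.0000 = 4.20.

α = 9.80, β = 4.20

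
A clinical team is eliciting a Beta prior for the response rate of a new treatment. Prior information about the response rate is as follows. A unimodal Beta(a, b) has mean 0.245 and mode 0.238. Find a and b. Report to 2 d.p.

a = 18.34, b = 56.52

With s = a+b: μ = a/s and mode = (a−1)/(s−2). Eliminating a = μs,
μs − 1 = m(s−2) ⇒ s(μ−m) = 1−2m ⇒ s = 0.524/0.007 = 74.8571.
So a = μs = 18.34, b = (1−μ)s = 56.52.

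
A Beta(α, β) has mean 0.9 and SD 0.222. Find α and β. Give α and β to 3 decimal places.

Variance = 0.222² = 0.049284. The moment-matching identity α+β = μ(1−μ)/Var − 1 gives
α+β = 0.09/0.049284 − 1 = 0.8262, so α = μ·0.8262 = 0.744 and β = (1−μ)·0.8262 = 0.083.

α = 0.744, β = 0.083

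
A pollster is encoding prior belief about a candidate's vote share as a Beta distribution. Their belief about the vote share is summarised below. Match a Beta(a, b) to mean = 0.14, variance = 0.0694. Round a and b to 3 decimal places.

Write ν = a+b; then a = μν and Var = μ(1−μ)/(ν+1).
ν = μ(1−μ)/Var − 1 = 0.1204/0.0694 − 1 = 0.7349.
a = 0.14·0.7349 = 0.103, b = 0.86·0.7349 = 0.632.

a = 0.103, b = 0.632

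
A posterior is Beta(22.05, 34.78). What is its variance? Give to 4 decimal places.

0.0041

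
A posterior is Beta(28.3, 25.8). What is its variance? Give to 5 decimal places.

Var = αβ/[(α+β)²(α+β+1)] = (28.3×25.8)/(54.1²×55.1) = 730.14/161267.231 = 0.00453.

0.00453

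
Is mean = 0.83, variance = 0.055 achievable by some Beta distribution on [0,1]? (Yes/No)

A Beta with mean μ has variance μ(1−μ)/(α+β+1) < μ(1−μ).
Here μ(1−μ) = 0.83×0.17 = 0.1411, and 0.055 < 0.1411.

Yes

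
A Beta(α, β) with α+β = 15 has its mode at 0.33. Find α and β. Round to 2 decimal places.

Since the density peak of Beta(α,β) is at (α−1)/(α+β−2),
α = 1 + 0.33(15−2) = 5.29 and β = 15 − 5.29 = 9.71.

α = 5.29, β = 9.71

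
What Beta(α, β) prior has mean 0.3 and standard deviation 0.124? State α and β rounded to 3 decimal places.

α = 3.797, β = 8.860

First σ² = 0.015376. Setting α = μn, β = (1−μ)n with n = α+β,
μ(1−μ)/(n+1) = 0.015376 ⇒ n+1 = 0.21/0.015376 = 13.6576 ⇒ n = 12.6576.
Hence α = 0.3×12.6576 = 3.797, β = 0.7×12.6576 = 8.860.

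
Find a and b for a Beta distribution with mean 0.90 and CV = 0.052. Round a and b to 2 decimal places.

σ = CV·μ = 0.052×0.90 = 0.04680, so σ² = 0.002190.
s+1 = μ(1−μ)/σ² = 0.0900/0.002190 = 41.0914, so s = a+b = 40.0914.
a = μs = 36.08, b = (1−μ)s = 4.01.

a = 36.08, b = 4.01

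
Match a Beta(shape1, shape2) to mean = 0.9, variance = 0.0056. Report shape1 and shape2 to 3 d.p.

shape1 = 13.564, shape2 = 1.507

By moment matching, shape1+shape2 = μ(1−μ)/σ² − 1 = (0.9·0.1)/0.0056 − 1 = 16.0714 − 1 = 15.0714.
Since shape1/(shape1+shape2) = μ, shape1 = 0.9·15.0714 = 13.564 and shape2 = 0.1·15.0714 = 1.507.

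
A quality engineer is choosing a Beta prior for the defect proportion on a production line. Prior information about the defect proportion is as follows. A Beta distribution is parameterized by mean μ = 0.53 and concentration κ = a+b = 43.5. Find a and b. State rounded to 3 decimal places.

a = 23.055, b = 20.445

Split κ in proportion μ : (1−μ): a = 0.53·43.5 = 23.055, b = 43.5 − 23.055 = 20.445.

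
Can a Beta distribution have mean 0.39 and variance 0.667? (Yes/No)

No

The Beta variance bound is σ² < μ(1−μ).
Here μ(1−μ) = 0.39×0.61 = 0.2379, and 0.667 ≥ 0.2379.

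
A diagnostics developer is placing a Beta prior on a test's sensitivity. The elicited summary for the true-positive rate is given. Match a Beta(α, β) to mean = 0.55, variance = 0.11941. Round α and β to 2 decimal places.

α = 0.59, β = 0.48

Let s = α+β. The Beta variance is μ(1−μ)/(s+1).
So s+1 = μ(1−μ)/σ² = (0.55×0.45)/0.11941 = 0.2475/0.11941 = 2.0727, giving s = 1.0727.
Then α = μs = 0.55×1.0727 = 0.59 and β = (1−μ)s = 0.45×1.0727 = 0.48.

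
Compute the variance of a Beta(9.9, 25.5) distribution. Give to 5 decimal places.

Var = αβ/[(α+β)²(α+β+1)] = (9.9×25.5)/(35.4²×36.4) = 252.45/45615.024 = 0.00553.

0.00553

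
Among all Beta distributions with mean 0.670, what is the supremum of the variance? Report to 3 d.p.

Var = μ(1−μ)/(α+β+1), which approaches μ(1−μ) as α+β → 0.
So the supremum is μ(1−μ) = 0.670×0.330 = 0.221.

0.221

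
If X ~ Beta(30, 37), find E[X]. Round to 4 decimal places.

The Beta mean is α/(α+β) = 30/(30+37) = 0.4478.

0.4478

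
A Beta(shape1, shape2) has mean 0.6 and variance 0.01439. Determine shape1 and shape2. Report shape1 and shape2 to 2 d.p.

By moment matching, shape1+shape2 = μ(1−μ)/σ² − 1 = (0.6·0.4)/0.01439 − 1 = 16.6782 − 1 = 15.6782.
Since shape1/(shape1+shape2) = μ, shape1 = 0.6·15.6782 = 9.41 and shape2 = 0.4·15.6782 = 6.27.

shape1 = 9.41, shape2 = 6.27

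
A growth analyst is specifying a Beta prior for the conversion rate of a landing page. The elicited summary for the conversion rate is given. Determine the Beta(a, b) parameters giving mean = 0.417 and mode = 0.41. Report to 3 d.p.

Let s = a+b. Mean gives a = μs = 0.417s; mode gives (a−1)/(s−2) = 0.41.
Substituting: 0.417s − 1 = 0.41(s−2) = 0.41s − 0.82, so 0.007s = 0.18 and s = 25.7143.
Then a = 0.417×25.7143 = 10.723 and b = s−a = 14.991.

a = 10.723, b = 14.991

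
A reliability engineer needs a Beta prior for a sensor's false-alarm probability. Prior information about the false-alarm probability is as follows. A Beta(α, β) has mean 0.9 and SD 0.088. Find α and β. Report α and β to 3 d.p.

α = 9.560, β = 1.062

σ² = 0.088² = 0.007744.
With s = α+β, Var = μ(1−μ)/(s+1), so s+1 = (0.9×0.1)/0.007744 = 11.6219 and s = 10.6219.
α = μs = 9.560, β = (1−μ)s = 1.062.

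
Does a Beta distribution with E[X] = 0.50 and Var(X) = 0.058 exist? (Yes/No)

A Beta with mean μ has variance μ(1−μ)/(α+β+1) < μ(1−μ).
Here μ(1−μ) = 0.50×0.50 = 0.2500, and 0.058 < 0.2500.

Yes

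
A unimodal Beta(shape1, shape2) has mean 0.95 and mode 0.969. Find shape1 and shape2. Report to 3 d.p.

shape1 = 46.900, shape2 = 2.468

Let s = shape1+shape2. Mean gives shape1 = μs = 0.95s; mode gives (shape1−1)/(s−2) = 0.969.
Substituting: 0.95s − 1 = 0.969(s−2) = 0.969s − 1.938, so -0.019s = -0.938 and s = 49.3684.
Then shape1 = 0.95×49.3684 = 46.900 and shape2 = s−shape1 = 2.468.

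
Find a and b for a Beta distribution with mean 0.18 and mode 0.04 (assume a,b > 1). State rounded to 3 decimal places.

a = 1.183, b = 5.389

With s = a+b: μ = a/s and mode = (a−1)/(s−2). Eliminating a = μs,
μs − 1 = m(s−2) ⇒ s(μ−m) = 1−2m ⇒ s = 0.92/0.14 = 6.5714.
So a = μs = 1.183, b = (1−μ)s = 5.389.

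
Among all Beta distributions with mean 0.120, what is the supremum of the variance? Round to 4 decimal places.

For fixed mean μ the Beta variance is μ(1−μ)/(α+β+1), increasing as α+β decreases.
Its least upper bound (not attained) is μ(1−μ) = 0.120·0.880 = 0.1056.

0.1056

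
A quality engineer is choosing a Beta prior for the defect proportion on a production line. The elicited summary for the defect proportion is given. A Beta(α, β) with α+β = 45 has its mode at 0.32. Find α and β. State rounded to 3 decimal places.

α = 14.760, β = 30.240

Since the density peak of Beta(α,β) is at (α−1)/(α+β−2),
α = 1 + 0.32(45−2) = 14.760 and β = 45 − 14.760 = 30.240.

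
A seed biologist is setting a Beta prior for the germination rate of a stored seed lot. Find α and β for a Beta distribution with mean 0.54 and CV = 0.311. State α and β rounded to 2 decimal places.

α = 4.22, β = 3.59

σ = CV·μ = 0.311×0.54 = 0.16794, so σ² = 0.028204.
s+1 = μ(1−μ)/σ² = 0.2484/0.028204 = 8.8073, so s = α+β = 7.8073.
α = μs = 4.22, β = (1−μ)s = 3.59.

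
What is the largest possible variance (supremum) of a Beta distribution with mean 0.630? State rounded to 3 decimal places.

For fixed mean μ the Beta variance is μ(1−μ)/(α+β+1), increasing as α+β decreases.
Its least upper bound (not attained) is μ(1−μ) = 0.630·0.370 = 0.233.

0.233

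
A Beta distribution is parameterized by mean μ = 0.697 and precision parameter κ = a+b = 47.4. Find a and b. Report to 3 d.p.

a = 33.038, b = 14.362

Split κ in proportion μ : (1−μ): a = 0.697·47.4 = 33.038, b = 47.4 − 33.038 = 14.362.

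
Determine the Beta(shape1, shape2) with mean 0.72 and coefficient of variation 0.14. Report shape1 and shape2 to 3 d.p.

shape1 = 13.566, shape2 = 5.276

Var = (CV·μ)² = (0.14×0.72)² = 0.010161.
shape1+shape2 = μ(1−μ)/Var − 1 = 0.2016/0.010161 − 1 = 18.8413.
Thus shape1 = 0.72·18.8413 = 13.566 and shape2 = 0.28·18.8413 = 5.276.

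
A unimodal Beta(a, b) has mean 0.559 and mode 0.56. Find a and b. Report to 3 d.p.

a = 67.080, b = 52.920

With s = a+b: μ = a/s and mode = (a−1)/(s−2). Eliminating a = μs,
μs − 1 = m(s−2) ⇒ s(μ−m) = 1−2m ⇒ s = -0.12/-0.001 = 120.0000.
So a = μs = 67.080, b = (1−μ)s = 52.920.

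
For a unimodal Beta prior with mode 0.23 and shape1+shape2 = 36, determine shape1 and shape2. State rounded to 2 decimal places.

For shape1,shape2>1 the mode is (shape1−1)/(shape1+shape2−2), so shape1 = mode·(κ−2)+1 = 0.23×34+1 = 8.82.
And shape2 = (1−mode)·(κ−2)+1 = 0.77×34+1 = 27.18.

shape1 = 8.82, shape2 = 27.18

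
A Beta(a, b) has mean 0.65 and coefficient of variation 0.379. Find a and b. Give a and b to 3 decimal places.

a = 1.787, b = 0.962

σ = CV·μ = 0.379×0.65 = 0.24635, so σ² = 0.060688.
s+1 = μ(1−μ)/σ² = 0.2275/0.060688 = 3.7487, so s = a+b = 2.7487.
a = μs = 1.787, b = (1−μ)s = 0.962.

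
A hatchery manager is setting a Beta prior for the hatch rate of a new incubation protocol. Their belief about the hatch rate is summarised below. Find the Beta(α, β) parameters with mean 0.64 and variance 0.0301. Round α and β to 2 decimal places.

α = 4.26, β = 2.40

By moment matching, α+β = μ(1−μ)/σ² − 1 = (0.64·0.36)/0.0301 − 1 = 7.6545 − 1 = 6.6545.
Since α/(α+β) = μ, α = 0.64·6.6545 = 4.26 and β = 0.36·6.6545 = 2.40.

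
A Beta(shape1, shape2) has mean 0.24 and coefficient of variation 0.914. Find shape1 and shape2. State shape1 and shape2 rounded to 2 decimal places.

σ = CV·μ = 0.914×0.24 = 0.21936, so σ² = 0.048119.
s+1 = μ(1−μ)/σ² = 0.1824/0.048119 = 3.7906, so s = shape1+shape2 = 2.7906.
shape1 = μs = 0.67, shape2 = (1−μ)s = 2.12.

shape1 = 0.67, shape2 = 2.12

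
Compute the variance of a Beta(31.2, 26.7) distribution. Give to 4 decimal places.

0.0042

μ = 31.2/57.9 = 0.538860; Var = μ(1−μ)/(α+β+1) = 0.2484899/58.9 = 0.0042.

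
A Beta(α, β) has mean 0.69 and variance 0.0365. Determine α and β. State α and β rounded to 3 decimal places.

α = 3.354, β = 1.507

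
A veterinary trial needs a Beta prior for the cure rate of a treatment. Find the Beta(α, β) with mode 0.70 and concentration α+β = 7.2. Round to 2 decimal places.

Since the density peak of Beta(α,β) is at (α−1)/(α+β−2),
α = 1 + 0.70(7.2−2) = 4.64 and β = 7.2 − 4.64 = 2.56.

α = 4.64, β = 2.56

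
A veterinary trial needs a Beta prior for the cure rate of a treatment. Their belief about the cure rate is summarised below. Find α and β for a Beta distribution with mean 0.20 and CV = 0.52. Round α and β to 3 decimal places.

Var = (CV·μ)² = (0.52×0.20)² = 0.010816.
α+β = μ(1−μ)/Var − 1 = 0.1600/0.010816 − 1 = 13.7929.
Thus α = 0.20·13.7929 = 2.759 and β = 0.80·13.7929 = 11.034.

α = 2.759, β = 11.034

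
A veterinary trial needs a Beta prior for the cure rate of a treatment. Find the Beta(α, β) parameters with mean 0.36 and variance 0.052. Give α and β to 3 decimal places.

α = 1.235, β = 2.196

Write ν = α+β; then α = μν and Var = μ(1−μ)/(ν+1).
ν = μ(1−μ)/Var − 1 = 0.2304/0.052 − 1 = 3.4308.
α = 0.36·3.4308 = 1.235, β = 0.64·3.4308 = 2.196.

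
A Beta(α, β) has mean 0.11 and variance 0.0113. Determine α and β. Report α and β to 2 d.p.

α = 0.84, β = 6.82

By moment matching, α+β = μ(1−μ)/σ² − 1 = (0.11·0.89)/0.0113 − 1 = 8.6637 − 1 = 7.6637.
Since α/(α+β) = μ, α = 0.11·7.6637 = 0.84 and β = 0.89·7.6637 = 6.82.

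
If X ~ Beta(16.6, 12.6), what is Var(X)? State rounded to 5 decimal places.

0.00812

α+β = 29.2 and αβ = 209.16, so Var = αβ/[(α+β)²(α+β+1)] = 209.16/25749.728 = 0.00812.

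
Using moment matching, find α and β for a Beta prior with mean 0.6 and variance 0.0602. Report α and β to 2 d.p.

α = 1.79, β = 1.19

Let s = α+β. The Beta variance is μ(1−μ)/(s+1).
So s+1 = μ(1−μ)/σ² = (0.6×0.4)/0.0602 = 0.24/0.0602 = 3.9867, giving s = 2.9867.
Then α = μs = 0.6×2.9867 = 1.79 and β = (1−μ)s = 0.4×2.9867 = 1.19.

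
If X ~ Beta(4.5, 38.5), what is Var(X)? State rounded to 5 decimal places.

Var = αβ/[(α+β)²(α+β+1)] = (4.5×38.5)/(43.0²×44.0) = 173.25/81356.000 = 0.00213.

0.00213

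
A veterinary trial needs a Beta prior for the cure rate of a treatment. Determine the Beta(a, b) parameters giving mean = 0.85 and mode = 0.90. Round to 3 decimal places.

a = 13.600, b = 2.400

With s = a+b: μ = a/s and mode = (a−1)/(s−2). Eliminating a = μs,
μs − 1 = m(s−2) ⇒ s(μ−m) = 1−2m ⇒ s = -0.80/-0.05 = 16.0000.
So a = μs = 13.600, b = (1−μ)s = 2.400.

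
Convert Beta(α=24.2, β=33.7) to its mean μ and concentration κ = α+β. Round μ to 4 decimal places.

κ = α+β = 24.2+33.7 = 57.9; μ = α/κ = 24.2/57.9 = 0.4180.

μ = 0.4180, κ = 57.9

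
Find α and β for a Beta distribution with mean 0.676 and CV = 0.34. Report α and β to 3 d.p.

α = 2.127, β = 1.019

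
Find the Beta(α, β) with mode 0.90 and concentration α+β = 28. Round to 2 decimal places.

α = 24.40, β = 3.60

For α,β>1 the mode is (α−1)/(α+β−2), so α = mode·(κ−2)+1 = 0.90×26+1 = 24.40.
And β = (1−mode)·(κ−2)+1 = 0.10×26+1 = 3.60.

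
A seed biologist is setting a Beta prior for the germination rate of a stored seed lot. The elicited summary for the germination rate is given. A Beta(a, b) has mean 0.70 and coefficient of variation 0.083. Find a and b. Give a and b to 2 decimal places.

a = 42.85, b = 18.36

σ = CV·μ = 0.083×0.70 = 0.05810, so σ² = 0.003376.
s+1 = μ(1−μ)/σ² = 0.2100/0.003376 = 62.2110, so s = a+b = 61.2110.
a = μs = 42.85, b = (1−μ)s = 18.36.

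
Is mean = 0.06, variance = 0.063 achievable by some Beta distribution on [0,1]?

For any Beta, Var(X) < E[X]·(1−E[X]).
Here μ(1−μ) = 0.06×0.94 = 0.0564, and 0.063 ≥ 0.0564.

No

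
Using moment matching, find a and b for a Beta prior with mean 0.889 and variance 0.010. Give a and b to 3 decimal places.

Let s = a+b. The Beta variance is μ(1−μ)/(s+1).
So s+1 = μ(1−μ)/σ² = (0.889×0.111)/0.010 = 0.098679/0.010 = 9.8679, giving s = 8.8679.
Then a = μs = 0.889×8.8679 = 7.884 and b = (1−μ)s = 0.111×8.8679 = 0.984.

a = 7.884, b = 0.984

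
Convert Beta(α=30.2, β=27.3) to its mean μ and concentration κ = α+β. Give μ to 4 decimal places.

μ = 0.5252, κ = 57.5

κ = α+β = 30.2+27.3 = 57.5; μ = α/κ = 30.2/57.5 = 0.5252.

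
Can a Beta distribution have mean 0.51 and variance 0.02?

Yes

For any Beta, Var(X) < E[X]·(1−E[X]).
Here μ(1−μ) = 0.51×0.49 = 0.2499, and 0.02 < 0.2499.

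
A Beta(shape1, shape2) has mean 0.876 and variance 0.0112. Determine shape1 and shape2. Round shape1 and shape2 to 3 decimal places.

shape1 = 7.620, shape2 = 1.079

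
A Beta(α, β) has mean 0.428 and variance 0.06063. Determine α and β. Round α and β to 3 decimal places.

α = 1.300, β = 1.738

Write ν = α+β; then α = μν and Var = μ(1−μ)/(ν+1).
ν = μ(1−μ)/Var − 1 = 0.244816/0.06063 − 1 = 3.0379.
α = 0.428·3.0379 = 1.300, β = 0.572·3.0379 = 1.738.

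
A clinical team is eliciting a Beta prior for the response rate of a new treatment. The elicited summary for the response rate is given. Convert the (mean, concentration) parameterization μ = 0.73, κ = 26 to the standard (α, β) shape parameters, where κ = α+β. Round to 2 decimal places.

Split κ in proportion μ : (1−μ): α = 0.73·26 = 18.98, β = 26 − 18.98 = 7.02.

α = 18.98, β = 7.02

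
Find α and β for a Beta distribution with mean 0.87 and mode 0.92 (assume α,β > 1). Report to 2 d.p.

α = 14.62, β = 2.18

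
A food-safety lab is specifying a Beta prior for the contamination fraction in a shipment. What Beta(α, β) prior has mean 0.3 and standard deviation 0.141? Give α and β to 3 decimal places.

Variance = 0.141² = 0.019881. The moment-matching identity α+β = μ(1−μ)/Var − 1 gives
α+β = 0.21/0.019881 − 1 = 9.5628, so α = μ·9.5628 = 2.869 and β = (1−μ)·9.5628 = 6.694.

α = 2.869, β = 6.694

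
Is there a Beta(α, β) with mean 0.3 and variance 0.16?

Yes

The Beta variance bound is σ² < μ(1−μ).
Here μ(1−μ) = 0.3×0.7 = 0.21, and 0.16 < 0.21.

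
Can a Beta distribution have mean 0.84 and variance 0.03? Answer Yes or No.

A Beta with mean μ has variance μ(1−μ)/(α+β+1) < μ(1−μ).
Here μ(1−μ) = 0.84×0.16 = 0.1344, and 0.03 < 0.1344.

Yes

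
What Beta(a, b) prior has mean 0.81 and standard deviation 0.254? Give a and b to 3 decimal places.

a = 1.122, b = 0.263

Variance = 0.254² = 0.064516. The moment-matching identity a+b = μ(1−μ)/Var − 1 gives
a+b = 0.1539/0.064516 − 1 = 1.3855, so a = μ·1.3855 = 1.122 and b = (1−μ)·1.3855 = 0.263.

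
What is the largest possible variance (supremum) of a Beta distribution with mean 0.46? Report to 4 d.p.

0.2484

Var = μ(1−μ)/(α+β+1), which approaches μ(1−μ) as α+β → 0.
So the supremum is μ(1−μ) = 0.46×0.54 = 0.2484.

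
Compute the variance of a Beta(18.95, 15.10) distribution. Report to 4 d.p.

0.0070

α+β = 34.05 and αβ = 286.1450, so Var = αβ/[(α+β)²(α+β+1)] = 286.1450/40637.057625 = 0.0070.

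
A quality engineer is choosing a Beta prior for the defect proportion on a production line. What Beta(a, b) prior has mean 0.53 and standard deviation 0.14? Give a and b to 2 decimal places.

σ² = 0.14² = 0.0196.
With s = a+b, Var = μ(1−μ)/(s+1), so s+1 = (0.53×0.47)/0.0196 = 12.7092 and s = 11.7092.
a = μs = 6.21, b = (1−μ)s = 5.50.

a = 6.21, b = 5.50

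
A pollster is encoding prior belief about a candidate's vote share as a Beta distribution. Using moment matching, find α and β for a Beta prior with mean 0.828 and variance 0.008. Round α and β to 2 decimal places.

By moment matching, α+β = μ(1−μ)/σ² − 1 = (0.828·0.172)/0.008 − 1 = 17.8020 − 1 = 16.8020.
Since α/(α+β) = μ, α = 0.828·16.8020 = 13.91 and β = 0.172·16.8020 = 2.89.

α = 13.91, β = 2.89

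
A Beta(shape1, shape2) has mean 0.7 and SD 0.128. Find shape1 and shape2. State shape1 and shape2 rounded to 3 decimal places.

shape1 = 8.272, shape2 = 3.545

First σ² = 0.016384. Setting shape1 = μn, shape2 = (1−μ)n with n = shape1+shape2,
μ(1−μ)/(n+1) = 0.016384 ⇒ n+1 = 0.21/0.016384 = 12.8174 ⇒ n = 11.8174.
Hence shape1 = 0.7×11.8174 = 8.272, shape2 = 0.3×11.8174 = 3.545.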